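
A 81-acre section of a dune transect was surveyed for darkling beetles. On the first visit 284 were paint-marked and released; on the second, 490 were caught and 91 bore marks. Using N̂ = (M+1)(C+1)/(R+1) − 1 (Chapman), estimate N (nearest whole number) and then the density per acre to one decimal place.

N̂ = 285·491/92 − 1 = 139935/92 − 1 ≈ 1520.0 → 1520
Density = N̂ / area = 1520 / 81 ≈ 18.77 → 18.8 per acre

density ≈ 18.8 darkling beetles per acre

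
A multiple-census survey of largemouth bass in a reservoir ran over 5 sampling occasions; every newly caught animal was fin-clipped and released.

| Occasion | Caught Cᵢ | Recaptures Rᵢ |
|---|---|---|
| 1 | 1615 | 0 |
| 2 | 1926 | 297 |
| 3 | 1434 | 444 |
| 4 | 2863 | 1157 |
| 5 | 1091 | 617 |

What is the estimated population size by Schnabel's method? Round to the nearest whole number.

N ≈ 10,483

Marked at large before each occasion: Mᵢ = Σⱼ<ᵢ (Cⱼ − Rⱼ) → M1=0, M2=1615, M3=3244, M4=4234, M5=5940
Σ MᵢCᵢ = 0·1615 + 1615·1926 + 3244·1434 + 4234·2863 + 5940·1091 = 0 + 3110490 + 4651896 + 12121942 + 6480540 = 26364868
Σ Rᵢ = 0 + 297 + 444 + 1157 + 617 = 2515
N̂ = 26364868 / 2515 ≈ 10483.0 → 10483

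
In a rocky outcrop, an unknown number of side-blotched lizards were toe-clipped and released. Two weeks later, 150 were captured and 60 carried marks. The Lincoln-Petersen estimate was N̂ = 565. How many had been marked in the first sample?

From N = M·C/R: M = N·R / C = 565·60 / 150 = 33900 / 150 = 226.

M = 226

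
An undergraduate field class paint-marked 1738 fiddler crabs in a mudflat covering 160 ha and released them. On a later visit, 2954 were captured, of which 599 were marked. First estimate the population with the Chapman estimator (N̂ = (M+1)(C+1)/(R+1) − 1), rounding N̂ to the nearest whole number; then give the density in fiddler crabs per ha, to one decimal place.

N̂ = 1739·2955/600 − 1 = 5138745/600 − 1 ≈ 8563.6 → 8564
Density = N̂ / area = 8564 / 160 ≈ 53.52 → 53.5 per ha

density ≈ 53.5 fiddler crabs per ha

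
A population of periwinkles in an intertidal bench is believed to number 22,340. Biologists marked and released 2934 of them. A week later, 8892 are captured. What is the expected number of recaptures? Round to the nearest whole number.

expected recaptures ≈ 1168

Expected recaptures E[R] = M·C / N.
E[R] = 2934 × 8892 / 22340 = 26089128 / 22340 ≈ 1167.8 → 1168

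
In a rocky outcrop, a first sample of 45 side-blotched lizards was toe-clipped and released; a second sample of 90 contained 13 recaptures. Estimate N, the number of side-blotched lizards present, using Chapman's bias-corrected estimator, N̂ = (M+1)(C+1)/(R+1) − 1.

N = 298

N̂ = (45+1)(90+1)/(13+1) − 1 = 46·91/14 − 1
= 4186/14 − 1 = 299 − 1 = 298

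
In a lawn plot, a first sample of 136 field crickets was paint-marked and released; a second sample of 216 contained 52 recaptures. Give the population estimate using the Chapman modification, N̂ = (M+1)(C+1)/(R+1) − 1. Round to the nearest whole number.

N̂ = (136+1)(216+1)/(52+1) − 1 = 137·217/53 − 1
= 29729/53 − 1 ≈ 560.9 − 1 ≈ 559.9 → 560

N ≈ 560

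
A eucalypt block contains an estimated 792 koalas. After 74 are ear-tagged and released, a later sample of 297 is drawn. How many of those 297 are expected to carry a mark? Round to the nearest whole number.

expected recaptures ≈ 28

The marked fraction of the population is 74/792, so in a sample of 297 expect C·(M/N) marked.
E[R] = 74 × 297 / 792 = 21978 / 792 ≈ 27.8 → 28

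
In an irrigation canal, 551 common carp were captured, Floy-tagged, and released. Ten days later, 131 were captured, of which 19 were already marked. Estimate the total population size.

N = 3799

N = (551 × 131) / 19 = 72181 / 19 = 3799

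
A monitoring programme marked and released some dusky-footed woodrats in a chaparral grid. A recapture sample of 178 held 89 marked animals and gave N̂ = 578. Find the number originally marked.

From N = M·C/R: M = N·R / C = 578·89 / 178 = 51442 / 178 = 289.

M = 289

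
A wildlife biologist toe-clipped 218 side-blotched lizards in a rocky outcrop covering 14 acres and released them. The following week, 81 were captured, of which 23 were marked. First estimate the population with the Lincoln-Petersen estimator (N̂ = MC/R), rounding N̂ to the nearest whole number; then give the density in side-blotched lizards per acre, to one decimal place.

density ≈ 54.9 side-blotched lizards per acre

N̂ = 218·81/23 = 17658/23 ≈ 767.7 → 768
Density = N̂ / area = 768 / 14 ≈ 54.86 → 54.9 per acre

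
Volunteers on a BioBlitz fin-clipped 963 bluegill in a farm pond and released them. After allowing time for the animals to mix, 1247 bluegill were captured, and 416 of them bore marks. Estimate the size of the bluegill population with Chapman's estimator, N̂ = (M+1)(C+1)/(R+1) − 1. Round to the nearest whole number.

N ≈ 2884

N̂ = (963+1)(1247+1)/(416+1) − 1 = 964·1248/417 − 1
= 1203072/417 − 1 ≈ 2885.1 − 1 ≈ 2884.1 → 2884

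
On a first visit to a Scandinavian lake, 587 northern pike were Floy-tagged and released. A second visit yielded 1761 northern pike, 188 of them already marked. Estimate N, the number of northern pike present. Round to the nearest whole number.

N ≈ 5498

Lincoln-Petersen assumes M/N = R/C, so N = M·C / R.
N = (587 × 1761) / 188 = 1033707 / 188 ≈ 5498.4 → 5498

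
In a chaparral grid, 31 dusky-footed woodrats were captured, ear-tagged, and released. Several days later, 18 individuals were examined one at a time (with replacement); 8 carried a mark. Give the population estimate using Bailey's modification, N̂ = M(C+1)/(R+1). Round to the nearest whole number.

N ≈ 65

N̂ = 31·(18+1)/(8+1) = 31·19/9 = 589/9 ≈ 65.4 → 65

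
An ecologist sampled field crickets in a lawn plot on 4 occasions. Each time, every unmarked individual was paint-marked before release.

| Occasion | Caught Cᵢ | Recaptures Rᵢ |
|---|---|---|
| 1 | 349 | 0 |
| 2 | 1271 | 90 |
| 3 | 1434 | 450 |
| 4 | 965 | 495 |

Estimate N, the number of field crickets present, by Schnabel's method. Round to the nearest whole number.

Marked at large before each occasion: Mᵢ = Σⱼ<ᵢ (Cⱼ − Rⱼ) → M1=0, M2=349, M3=1530, M4=2514
Σ MᵢCᵢ = 0·349 + 349·1271 + 1530·1434 + 2514·965 = 0 + 443579 + 2194020 + 2426010 = 5063609
Σ Rᵢ = 0 + 90 + 450 + 495 = 1035
N̂ = 5063609 / 1035 ≈ 4892.4 → 4892

N ≈ 4892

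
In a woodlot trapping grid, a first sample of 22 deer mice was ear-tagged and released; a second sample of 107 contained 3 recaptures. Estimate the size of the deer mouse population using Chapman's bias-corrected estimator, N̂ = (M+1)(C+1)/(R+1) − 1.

N̂ = (22+1)(107+1)/(3+1) − 1 = 23·108/4 − 1
= 2484/4 − 1 = 621 − 1 = 620

N = 620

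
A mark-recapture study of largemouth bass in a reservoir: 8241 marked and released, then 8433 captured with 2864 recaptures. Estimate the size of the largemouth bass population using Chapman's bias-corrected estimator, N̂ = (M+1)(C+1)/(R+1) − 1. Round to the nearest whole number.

N ≈ 24,262

N̂ = (8241+1)(8433+1)/(2864+1) − 1 = 8242·8434/2865 − 1
= 69513028/2865 − 1 ≈ 24262.8 − 1 ≈ 24261.8 → 24262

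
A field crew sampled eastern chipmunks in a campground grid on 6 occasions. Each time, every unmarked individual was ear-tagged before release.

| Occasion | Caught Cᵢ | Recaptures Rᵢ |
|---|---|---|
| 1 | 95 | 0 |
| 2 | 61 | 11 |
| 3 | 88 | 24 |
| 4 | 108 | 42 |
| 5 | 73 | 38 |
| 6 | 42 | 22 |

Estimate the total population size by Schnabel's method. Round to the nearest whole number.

N ≈ 542

Marked at large before each occasion: Mᵢ = Σⱼ<ᵢ (Cⱼ − Rⱼ) → M1=0, M2=95, M3=145, M4=209, M5=275, M6=310
Σ MᵢCᵢ = 0·95 + 95·61 + 145·88 + 209·108 + 275·73 + 310·42 = 0 + 5795 + 12760 + 22572 + 20075 + 13020 = 74222
Σ Rᵢ = 0 + 11 + 24 + 42 + 38 + 22 = 137
N̂ = 74222 / 137 ≈ 541.8 → 542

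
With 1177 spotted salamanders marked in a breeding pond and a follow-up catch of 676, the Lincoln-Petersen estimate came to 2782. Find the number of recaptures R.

R = 286

From N = M·C/R: R = M·C / N = 1177·676 / 2782 = 795652 / 2782 = 286.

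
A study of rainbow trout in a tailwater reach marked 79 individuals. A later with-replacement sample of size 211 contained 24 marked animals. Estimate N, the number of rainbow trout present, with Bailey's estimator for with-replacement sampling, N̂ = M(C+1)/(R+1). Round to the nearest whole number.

N̂ = 79·(211+1)/(24+1) = 79·212/25 = 16748/25 ≈ 669.9 → 670

N ≈ 670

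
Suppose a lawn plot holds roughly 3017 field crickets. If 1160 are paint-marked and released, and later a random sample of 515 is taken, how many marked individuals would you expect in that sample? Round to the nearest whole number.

expected recaptures ≈ 198

Expected recaptures E[R] = M·C / N.
E[R] = 1160 × 515 / 3017 = 597400 / 3017 ≈ 198.0 → 198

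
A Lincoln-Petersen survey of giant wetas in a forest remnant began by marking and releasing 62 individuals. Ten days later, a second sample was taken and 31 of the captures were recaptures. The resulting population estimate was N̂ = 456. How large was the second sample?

C = 228

From N = M·C/R: C = N·R / M = 456·31 / 62 = 14136 / 62 = 228.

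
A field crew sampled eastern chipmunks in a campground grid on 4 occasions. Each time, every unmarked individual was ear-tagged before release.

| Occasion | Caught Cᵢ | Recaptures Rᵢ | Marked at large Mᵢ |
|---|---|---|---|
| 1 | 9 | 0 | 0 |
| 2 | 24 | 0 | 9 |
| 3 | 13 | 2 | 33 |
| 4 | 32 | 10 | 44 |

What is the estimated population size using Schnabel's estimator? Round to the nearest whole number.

Σ MᵢCᵢ = 0·9 + 9·24 + 33·13 + 44·32 = 0 + 216 + 429 + 1408 = 2053
Σ Rᵢ = 0 + 0 + 2 + 10 = 12
N̂ = 2053 / 12 ≈ 171.1 → 171

N ≈ 171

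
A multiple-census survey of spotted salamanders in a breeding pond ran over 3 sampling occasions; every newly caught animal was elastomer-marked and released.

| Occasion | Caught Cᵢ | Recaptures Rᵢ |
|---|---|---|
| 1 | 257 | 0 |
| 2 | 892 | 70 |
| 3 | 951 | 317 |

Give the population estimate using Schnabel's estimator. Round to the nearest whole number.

Marked at large before each occasion: Mᵢ = Σⱼ<ᵢ (Cⱼ − Rⱼ) → M1=0, M2=257, M3=1079
Σ MᵢCᵢ = 0·257 + 257·892 + 1079·951 = 0 + 229244 + 1026129 = 1255373
Σ Rᵢ = 0 + 70 + 317 = 387
N̂ = 1255373 / 387 ≈ 3243.9 → 3244

N ≈ 3244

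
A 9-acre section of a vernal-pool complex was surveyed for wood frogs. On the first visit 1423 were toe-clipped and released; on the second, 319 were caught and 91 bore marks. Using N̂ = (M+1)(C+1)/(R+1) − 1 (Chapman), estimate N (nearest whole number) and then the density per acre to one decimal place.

density ≈ 550.2 wood frogs per acre

N̂ = 1424·320/92 − 1 = 455680/92 − 1 ≈ 4952.0 → 4952
Density = N̂ / area = 4952 / 9 ≈ 550.22 → 550.2 per acre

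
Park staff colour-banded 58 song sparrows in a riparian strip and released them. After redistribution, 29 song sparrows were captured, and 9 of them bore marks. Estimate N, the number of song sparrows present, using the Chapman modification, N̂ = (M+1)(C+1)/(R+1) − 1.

N̂ = (58+1)(29+1)/(9+1) − 1 = 59·30/10 − 1
= 1770/10 − 1 = 177 − 1 = 176

N = 176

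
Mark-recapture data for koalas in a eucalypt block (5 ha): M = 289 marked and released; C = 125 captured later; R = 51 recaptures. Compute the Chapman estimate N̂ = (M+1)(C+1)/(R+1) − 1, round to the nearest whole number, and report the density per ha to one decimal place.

N̂ = 290·126/52 − 1 = 36540/52 − 1 ≈ 701.7 → 702
Density = N̂ / area = 702 / 5 ≈ 140.40 → 140.4 per ha

density ≈ 140.4 koalas per ha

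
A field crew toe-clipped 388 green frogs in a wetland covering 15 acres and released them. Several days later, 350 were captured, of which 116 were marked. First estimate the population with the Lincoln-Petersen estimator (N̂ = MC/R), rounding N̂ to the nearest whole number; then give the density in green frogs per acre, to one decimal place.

density ≈ 78.1 green frogs per acre

N̂ = 388·350/116 = 135800/116 ≈ 1170.7 → 1171
Density = N̂ / area = 1171 / 15 ≈ 78.07 → 78.1 per acre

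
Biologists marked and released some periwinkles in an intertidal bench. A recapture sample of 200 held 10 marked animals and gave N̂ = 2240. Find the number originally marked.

From N = M·C/R: M = N·R / C = 2240·10 / 200 = 22400 / 200 = 112.

M = 112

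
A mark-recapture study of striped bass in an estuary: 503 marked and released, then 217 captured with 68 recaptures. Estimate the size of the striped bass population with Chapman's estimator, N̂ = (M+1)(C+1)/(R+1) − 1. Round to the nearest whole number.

N ≈ 1591

N̂ = (503+1)(217+1)/(68+1) − 1 = 504·218/69 − 1
= 109872/69 − 1 ≈ 1592.3 − 1 ≈ 1591.3 → 1591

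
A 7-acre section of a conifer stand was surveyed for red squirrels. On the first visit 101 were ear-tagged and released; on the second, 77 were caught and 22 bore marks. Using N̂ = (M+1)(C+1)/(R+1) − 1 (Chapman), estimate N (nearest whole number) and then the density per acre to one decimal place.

N̂ = 102·78/23 − 1 = 7956/23 − 1 ≈ 344.9 → 345
Density = N̂ / area = 345 / 7 ≈ 49.29 → 49.3 per acre

density ≈ 49.3 red squirrels per acre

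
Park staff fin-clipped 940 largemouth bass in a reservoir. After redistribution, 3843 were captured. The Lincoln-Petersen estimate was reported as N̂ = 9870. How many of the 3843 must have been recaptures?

From N = M·C/R: R = M·C / N = 940·3843 / 9870 = 3612420 / 9870 = 366.

R = 366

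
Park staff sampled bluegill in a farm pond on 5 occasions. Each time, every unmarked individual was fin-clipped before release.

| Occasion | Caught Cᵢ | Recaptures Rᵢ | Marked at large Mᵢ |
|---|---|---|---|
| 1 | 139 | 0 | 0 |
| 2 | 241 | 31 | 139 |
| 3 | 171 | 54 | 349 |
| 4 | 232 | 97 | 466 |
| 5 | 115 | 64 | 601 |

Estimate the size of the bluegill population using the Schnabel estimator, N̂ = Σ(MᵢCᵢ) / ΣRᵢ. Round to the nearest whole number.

N ≈ 1099

Σ MᵢCᵢ = 0·139 + 139·241 + 349·171 + 466·232 + 601·115 = 0 + 33499 + 59679 + 108112 + 69115 = 270405
Σ Rᵢ = 0 + 31 + 54 + 97 + 64 = 246
N̂ = 270405 / 246 ≈ 1099.2 → 1099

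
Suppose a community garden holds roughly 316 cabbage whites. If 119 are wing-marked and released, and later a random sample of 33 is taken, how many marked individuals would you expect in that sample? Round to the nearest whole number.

Expected recaptures E[R] = M·C / N.
E[R] = 119 × 33 / 316 = 3927 / 316 ≈ 12.4 → 12

expected recaptures ≈ 12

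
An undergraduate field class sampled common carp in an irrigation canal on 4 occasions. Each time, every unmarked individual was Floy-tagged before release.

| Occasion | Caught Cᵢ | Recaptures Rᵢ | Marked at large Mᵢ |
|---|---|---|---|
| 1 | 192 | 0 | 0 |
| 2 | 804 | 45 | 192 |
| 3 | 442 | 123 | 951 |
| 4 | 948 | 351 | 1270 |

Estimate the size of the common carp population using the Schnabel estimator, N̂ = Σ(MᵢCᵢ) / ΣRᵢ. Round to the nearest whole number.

Σ MᵢCᵢ = 0·192 + 192·804 + 951·442 + 1270·948 = 0 + 154368 + 420342 + 1203960 = 1778670
Σ Rᵢ = 0 + 45 + 123 + 351 = 519
N̂ = 1778670 / 519 ≈ 3427.1 → 3427

N ≈ 3427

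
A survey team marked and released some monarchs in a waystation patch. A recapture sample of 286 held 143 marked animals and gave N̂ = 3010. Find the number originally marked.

From N = M·C/R: M = N·R / C = 3010·143 / 286 = 430430 / 286 = 1505.

M = 1505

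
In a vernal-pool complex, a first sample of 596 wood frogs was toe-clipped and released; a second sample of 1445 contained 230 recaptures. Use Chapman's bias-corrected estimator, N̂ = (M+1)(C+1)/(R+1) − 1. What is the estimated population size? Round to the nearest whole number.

N ≈ 3736

N̂ = (596+1)(1445+1)/(230+1) − 1 = 597·1446/231 − 1
= 863262/231 − 1 ≈ 3737.1 − 1 ≈ 3736.1 → 3736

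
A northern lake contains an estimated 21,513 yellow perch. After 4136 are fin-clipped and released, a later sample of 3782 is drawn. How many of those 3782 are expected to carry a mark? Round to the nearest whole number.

The marked fraction of the population is 4136/21513, so in a sample of 3782 expect C·(M/N) marked.
E[R] = 4136 × 3782 / 21513 = 15642352 / 21513 ≈ 727.1 → 727

expected recaptures ≈ 727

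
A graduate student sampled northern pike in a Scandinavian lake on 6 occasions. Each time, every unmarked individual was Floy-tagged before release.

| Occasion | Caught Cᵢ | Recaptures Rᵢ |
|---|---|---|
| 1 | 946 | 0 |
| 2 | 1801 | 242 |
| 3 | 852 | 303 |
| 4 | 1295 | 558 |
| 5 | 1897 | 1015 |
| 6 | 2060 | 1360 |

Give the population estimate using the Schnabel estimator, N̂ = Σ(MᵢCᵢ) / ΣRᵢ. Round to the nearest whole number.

N ≈ 7076

Marked at large before each occasion: Mᵢ = Σⱼ<ᵢ (Cⱼ − Rⱼ) → M1=0, M2=946, M3=2505, M4=3054, M5=3791, M6=4673
Σ MᵢCᵢ = 0·946 + 946·1801 + 2505·852 + 3054·1295 + 3791·1897 + 4673·2060 = 0 + 1703746 + 2134260 + 3954930 + 7191527 + 9626380 = 24610843
Σ Rᵢ = 0 + 242 + 303 + 558 + 1015 + 1360 = 3478
N̂ = 24610843 / 3478 ≈ 7076.1 → 7076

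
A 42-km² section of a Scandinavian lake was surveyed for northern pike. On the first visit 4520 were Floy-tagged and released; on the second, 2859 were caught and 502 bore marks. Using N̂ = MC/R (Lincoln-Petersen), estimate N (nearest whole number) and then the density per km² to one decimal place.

density ≈ 612.9 northern pike per km²

N̂ = 4520·2859/502 = 12922680/502 ≈ 25742.4 → 25742
Density = N̂ / area = 25742 / 42 ≈ 612.90 → 612.9 per km²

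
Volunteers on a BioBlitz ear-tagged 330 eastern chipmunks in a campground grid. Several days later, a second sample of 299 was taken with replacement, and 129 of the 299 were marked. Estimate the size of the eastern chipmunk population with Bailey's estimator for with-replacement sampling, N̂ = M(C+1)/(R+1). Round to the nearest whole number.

N̂ = 330·(299+1)/(129+1) = 330·300/130 = 99000/130 ≈ 761.5 → 762

N ≈ 762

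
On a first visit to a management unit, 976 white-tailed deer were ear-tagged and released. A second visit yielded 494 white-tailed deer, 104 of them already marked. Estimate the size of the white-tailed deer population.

N = 4636

If marked individuals mix randomly, R/C ≈ M/N, giving N ≈ M·C/R.
N = (976 × 494) / 104 = 482144 / 104 = 4636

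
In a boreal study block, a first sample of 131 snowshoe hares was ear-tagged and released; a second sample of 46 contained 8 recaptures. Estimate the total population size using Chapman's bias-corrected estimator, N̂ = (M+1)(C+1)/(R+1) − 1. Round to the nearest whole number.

N̂ = (131+1)(46+1)/(8+1) − 1 = 132·47/9 − 1
= 6204/9 − 1 ≈ 689.3 − 1 ≈ 688.3 → 688

N ≈ 688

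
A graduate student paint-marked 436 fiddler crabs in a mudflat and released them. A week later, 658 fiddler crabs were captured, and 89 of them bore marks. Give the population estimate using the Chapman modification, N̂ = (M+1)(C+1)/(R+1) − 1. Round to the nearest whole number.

N ≈ 3199

N̂ = (436+1)(658+1)/(89+1) − 1 = 437·659/90 − 1
= 287983/90 − 1 ≈ 3199.8 − 1 ≈ 3198.8 → 3199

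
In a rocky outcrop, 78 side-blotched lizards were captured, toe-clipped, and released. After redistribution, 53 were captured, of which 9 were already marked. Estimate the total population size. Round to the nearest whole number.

If marked individuals mix randomly, R/C ≈ M/N, giving N ≈ M·C/R.
N = (78 × 53) / 9 = 4134 / 9 ≈ 459.3 → 459

N ≈ 459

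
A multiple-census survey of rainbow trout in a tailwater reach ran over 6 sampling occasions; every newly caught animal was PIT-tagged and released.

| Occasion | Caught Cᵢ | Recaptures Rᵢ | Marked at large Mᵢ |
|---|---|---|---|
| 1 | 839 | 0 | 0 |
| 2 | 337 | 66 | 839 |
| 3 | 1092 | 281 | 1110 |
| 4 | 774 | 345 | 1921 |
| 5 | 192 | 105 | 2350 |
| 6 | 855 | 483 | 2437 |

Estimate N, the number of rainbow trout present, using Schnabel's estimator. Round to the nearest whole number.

Σ MᵢCᵢ = 0·839 + 839·337 + 1110·1092 + 1921·774 + 2350·192 + 2437·855 = 0 + 282743 + 1212120 + 1486854 + 451200 + 2083635 = 5516552
Σ Rᵢ = 0 + 66 + 281 + 345 + 105 + 483 = 1280
N̂ = 5516552 / 1280 ≈ 4309.8 → 4310

N ≈ 4310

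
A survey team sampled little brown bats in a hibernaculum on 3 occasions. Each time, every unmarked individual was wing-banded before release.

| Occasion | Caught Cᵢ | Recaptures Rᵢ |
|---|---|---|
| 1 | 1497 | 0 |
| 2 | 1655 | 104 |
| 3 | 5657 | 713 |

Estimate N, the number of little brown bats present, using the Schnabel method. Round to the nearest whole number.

N ≈ 24,137

Marked at large before each occasion: Mᵢ = Σⱼ<ᵢ (Cⱼ − Rⱼ) → M1=0, M2=1497, M3=3048
Σ MᵢCᵢ = 0·1497 + 1497·1655 + 3048·5657 = 0 + 2477535 + 17242536 = 19720071
Σ Rᵢ = 0 + 104 + 713 = 817
N̂ = 19720071 / 817 ≈ 24137.2 → 24137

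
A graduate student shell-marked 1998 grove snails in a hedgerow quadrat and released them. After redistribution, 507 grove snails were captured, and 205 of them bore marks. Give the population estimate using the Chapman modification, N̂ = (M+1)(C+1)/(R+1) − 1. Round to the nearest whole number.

N̂ = (1998+1)(507+1)/(205+1) − 1 = 1999·508/206 − 1
= 1015492/206 − 1 ≈ 4929.6 − 1 ≈ 4928.6 → 4929

N ≈ 4929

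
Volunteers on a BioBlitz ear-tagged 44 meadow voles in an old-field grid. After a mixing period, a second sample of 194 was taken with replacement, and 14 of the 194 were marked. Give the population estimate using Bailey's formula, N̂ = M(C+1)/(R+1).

N̂ = 44·(194+1)/(14+1) = 44·195/15 = 8580/15 = 572

N = 572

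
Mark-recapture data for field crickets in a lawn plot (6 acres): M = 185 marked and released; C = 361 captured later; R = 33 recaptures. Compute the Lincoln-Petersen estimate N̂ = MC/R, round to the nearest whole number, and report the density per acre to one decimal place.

density ≈ 337.3 field crickets per acre

N̂ = 185·361/33 = 66785/33 ≈ 2023.8 → 2024
Density = N̂ / area = 2024 / 6 ≈ 337.33 → 337.3 per acre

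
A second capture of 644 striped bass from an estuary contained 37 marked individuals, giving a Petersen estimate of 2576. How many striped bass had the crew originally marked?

From N = M·C/R: M = N·R / C = 2576·37 / 644 = 95312 / 644 = 148.

M = 148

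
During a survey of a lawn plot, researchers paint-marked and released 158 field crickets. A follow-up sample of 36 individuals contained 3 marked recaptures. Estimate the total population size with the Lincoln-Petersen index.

N = 1896

If marked individuals mix randomly, R/C ≈ M/N, giving N ≈ M·C/R.
N = (158 × 36) / 3 = 5688 / 3 = 1896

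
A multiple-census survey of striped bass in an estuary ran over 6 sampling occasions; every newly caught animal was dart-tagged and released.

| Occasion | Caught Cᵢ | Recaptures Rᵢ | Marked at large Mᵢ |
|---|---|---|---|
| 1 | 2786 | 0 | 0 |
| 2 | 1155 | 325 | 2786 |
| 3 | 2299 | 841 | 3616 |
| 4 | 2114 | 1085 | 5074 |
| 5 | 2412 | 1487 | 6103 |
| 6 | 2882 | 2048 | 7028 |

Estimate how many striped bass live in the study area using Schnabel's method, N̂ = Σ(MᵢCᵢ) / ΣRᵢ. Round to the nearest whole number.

N ≈ 9892

Σ MᵢCᵢ = 0·2786 + 2786·1155 + 3616·2299 + 5074·2114 + 6103·2412 + 7028·2882 = 0 + 3217830 + 8313184 + 10726436 + 14720436 + 20254696 = 57232582
Σ Rᵢ = 0 + 325 + 841 + 1085 + 1487 + 2048 = 5786
N̂ = 57232582 / 5786 ≈ 9891.6 → 9892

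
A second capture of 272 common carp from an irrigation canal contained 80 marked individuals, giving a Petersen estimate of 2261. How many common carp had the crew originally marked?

M = 665

From N = M·C/R: M = N·R / C = 2261·80 / 272 = 180880 / 272 = 665.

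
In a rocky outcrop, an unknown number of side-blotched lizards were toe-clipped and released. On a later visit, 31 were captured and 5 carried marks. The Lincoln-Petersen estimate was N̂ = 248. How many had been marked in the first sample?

M = 40

From N = M·C/R: M = N·R / C = 248·5 / 31 = 1240 / 31 = 40.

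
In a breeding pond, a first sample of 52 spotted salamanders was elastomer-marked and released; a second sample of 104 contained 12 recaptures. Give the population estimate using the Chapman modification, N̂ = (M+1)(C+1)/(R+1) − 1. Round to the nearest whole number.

N̂ = (52+1)(104+1)/(12+1) − 1 = 53·105/13 − 1
= 5565/13 − 1 ≈ 428.1 − 1 ≈ 427.1 → 427

N ≈ 427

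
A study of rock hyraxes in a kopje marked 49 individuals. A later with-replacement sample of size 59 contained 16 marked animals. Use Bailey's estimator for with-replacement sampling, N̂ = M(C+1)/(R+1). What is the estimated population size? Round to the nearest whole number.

N ≈ 173

N̂ = 49·(59+1)/(16+1) = 49·60/17 = 2940/17 ≈ 172.9 → 173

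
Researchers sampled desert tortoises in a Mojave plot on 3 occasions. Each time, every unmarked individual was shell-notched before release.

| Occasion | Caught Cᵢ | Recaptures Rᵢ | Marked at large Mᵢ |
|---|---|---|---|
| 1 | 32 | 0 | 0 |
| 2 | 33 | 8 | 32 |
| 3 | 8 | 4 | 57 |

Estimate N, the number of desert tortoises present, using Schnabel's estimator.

Σ MᵢCᵢ = 0·32 + 32·33 + 57·8 = 0 + 1056 + 456 = 1512
Σ Rᵢ = 0 + 8 + 4 = 12
N̂ = 1512 / 12 = 126

N = 126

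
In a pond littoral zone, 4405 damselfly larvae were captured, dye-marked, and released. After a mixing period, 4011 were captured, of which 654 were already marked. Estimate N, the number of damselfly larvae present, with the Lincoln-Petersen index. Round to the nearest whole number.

N ≈ 27,016

The marked fraction in the recapture sample should equal the marked fraction in the population: 654/4011 = 4405/N.
N = (4405 × 4011) / 654 = 17668455 / 654 ≈ 27016.0 → 27016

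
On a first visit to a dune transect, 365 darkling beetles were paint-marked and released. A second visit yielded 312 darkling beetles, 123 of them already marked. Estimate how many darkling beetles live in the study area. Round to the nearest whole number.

N ≈ 926

N = (365 × 312) / 123 = 113880 / 123 ≈ 925.9 → 926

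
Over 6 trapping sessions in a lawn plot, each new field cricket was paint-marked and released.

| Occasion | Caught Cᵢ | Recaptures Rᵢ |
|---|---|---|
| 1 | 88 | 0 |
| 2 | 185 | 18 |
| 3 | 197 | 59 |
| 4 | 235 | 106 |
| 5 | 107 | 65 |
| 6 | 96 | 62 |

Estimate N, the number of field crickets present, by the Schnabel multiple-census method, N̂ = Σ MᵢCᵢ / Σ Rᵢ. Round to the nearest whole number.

Marked at large before each occasion: Mᵢ = Σⱼ<ᵢ (Cⱼ − Rⱼ) → M1=0, M2=88, M3=255, M4=393, M5=522, M6=564
Σ MᵢCᵢ = 0·88 + 88·185 + 255·197 + 393·235 + 522·107 + 564·96 = 0 + 16280 + 50235 + 92355 + 55854 + 54144 = 268868
Σ Rᵢ = 0 + 18 + 59 + 106 + 65 + 62 = 310
N̂ = 268868 / 310 ≈ 867.3 → 867

N ≈ 867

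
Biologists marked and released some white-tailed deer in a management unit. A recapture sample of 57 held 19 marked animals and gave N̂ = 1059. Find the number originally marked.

From N = M·C/R: M = N·R / C = 1059·19 / 57 = 20121 / 57 = 353.

M = 353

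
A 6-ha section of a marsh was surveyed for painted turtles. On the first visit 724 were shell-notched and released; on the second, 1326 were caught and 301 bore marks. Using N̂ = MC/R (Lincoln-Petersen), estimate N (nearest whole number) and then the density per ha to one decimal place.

N̂ = 724·1326/301 = 960024/301 ≈ 3189.4 → 3189
Density = N̂ / area = 3189 / 6 ≈ 531.50 → 531.5 per ha

density ≈ 531.5 painted turtles per ha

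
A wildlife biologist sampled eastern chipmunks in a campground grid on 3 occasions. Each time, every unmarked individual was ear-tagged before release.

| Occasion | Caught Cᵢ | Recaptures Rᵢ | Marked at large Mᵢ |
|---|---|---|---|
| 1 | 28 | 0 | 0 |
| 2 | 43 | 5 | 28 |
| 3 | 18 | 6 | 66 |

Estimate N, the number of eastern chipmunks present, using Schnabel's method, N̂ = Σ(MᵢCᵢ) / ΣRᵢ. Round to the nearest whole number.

N ≈ 217

Σ MᵢCᵢ = 0·28 + 28·43 + 66·18 = 0 + 1204 + 1188 = 2392
Σ Rᵢ = 0 + 5 + 6 = 11
N̂ = 2392 / 11 ≈ 217.45 → 217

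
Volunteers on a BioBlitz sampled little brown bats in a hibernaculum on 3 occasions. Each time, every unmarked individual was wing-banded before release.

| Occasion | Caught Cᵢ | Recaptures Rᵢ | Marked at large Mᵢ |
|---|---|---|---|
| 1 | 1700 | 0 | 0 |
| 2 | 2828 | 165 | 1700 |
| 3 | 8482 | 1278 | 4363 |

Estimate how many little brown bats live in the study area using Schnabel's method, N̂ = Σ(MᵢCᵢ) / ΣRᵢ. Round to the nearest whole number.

Σ MᵢCᵢ = 0·1700 + 1700·2828 + 4363·8482 = 0 + 4807600 + 37006966 = 41814566
Σ Rᵢ = 0 + 165 + 1278 = 1443
N̂ = 41814566 / 1443 ≈ 28977.5 → 28978

N ≈ 28,978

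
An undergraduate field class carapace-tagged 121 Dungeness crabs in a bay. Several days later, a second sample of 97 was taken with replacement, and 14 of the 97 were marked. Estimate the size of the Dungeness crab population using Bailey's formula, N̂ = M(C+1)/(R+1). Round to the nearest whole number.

N̂ = 121·(97+1)/(14+1) = 121·98/15 = 11858/15 ≈ 790.5 → 791

N ≈ 791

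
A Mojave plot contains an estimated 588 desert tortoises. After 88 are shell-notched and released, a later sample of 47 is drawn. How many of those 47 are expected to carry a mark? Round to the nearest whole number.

expected recaptures ≈ 7

Expected recaptures E[R] = M·C / N.
E[R] = 88 × 47 / 588 = 4136 / 588 ≈ 7.0 → 7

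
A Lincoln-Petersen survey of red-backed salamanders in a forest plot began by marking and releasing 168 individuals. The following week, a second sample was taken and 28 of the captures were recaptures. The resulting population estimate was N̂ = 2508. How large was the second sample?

C = 418

From N = M·C/R: C = N·R / M = 2508·28 / 168 = 70224 / 168 = 418.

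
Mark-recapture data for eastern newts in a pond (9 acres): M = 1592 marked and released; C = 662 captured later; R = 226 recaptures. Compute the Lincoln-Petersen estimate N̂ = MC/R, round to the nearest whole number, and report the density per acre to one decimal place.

density ≈ 518.1 eastern newts per acre

N̂ = 1592·662/226 = 1053904/226 ≈ 4663.3 → 4663
Density = N̂ / area = 4663 / 9 ≈ 518.11 → 518.1 per acre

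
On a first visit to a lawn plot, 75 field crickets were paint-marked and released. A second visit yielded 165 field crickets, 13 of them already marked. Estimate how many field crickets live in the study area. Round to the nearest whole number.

N ≈ 952

N = (75 × 165) / 13 = 12375 / 13 ≈ 951.9 → 952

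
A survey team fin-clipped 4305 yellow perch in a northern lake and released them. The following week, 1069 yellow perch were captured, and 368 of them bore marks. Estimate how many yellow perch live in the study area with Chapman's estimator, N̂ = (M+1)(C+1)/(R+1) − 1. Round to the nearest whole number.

N ≈ 12,485

N̂ = (4305+1)(1069+1)/(368+1) − 1 = 4306·1070/369 − 1
= 4607420/369 − 1 ≈ 12486.2 − 1 ≈ 12485.2 → 12485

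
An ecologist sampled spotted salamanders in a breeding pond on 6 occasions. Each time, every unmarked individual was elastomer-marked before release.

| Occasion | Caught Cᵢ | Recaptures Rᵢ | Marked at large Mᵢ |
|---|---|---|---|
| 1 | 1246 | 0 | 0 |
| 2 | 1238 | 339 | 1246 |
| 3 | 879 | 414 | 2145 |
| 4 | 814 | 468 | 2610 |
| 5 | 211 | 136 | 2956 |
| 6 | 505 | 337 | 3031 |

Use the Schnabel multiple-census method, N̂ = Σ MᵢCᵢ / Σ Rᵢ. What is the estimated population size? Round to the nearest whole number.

N ≈ 4550

Σ MᵢCᵢ = 0·1246 + 1246·1238 + 2145·879 + 2610·814 + 2956·211 + 3031·505 = 0 + 1542548 + 1885455 + 2124540 + 623716 + 1530655 = 7706914
Σ Rᵢ = 0 + 339 + 414 + 468 + 136 + 337 = 1694
N̂ = 7706914 / 1694 ≈ 4549.5 → 4550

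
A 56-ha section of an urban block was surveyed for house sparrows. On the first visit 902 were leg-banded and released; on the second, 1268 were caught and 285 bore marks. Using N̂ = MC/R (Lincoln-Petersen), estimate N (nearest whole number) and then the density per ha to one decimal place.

density ≈ 71.7 house sparrows per ha

N̂ = 902·1268/285 = 1143736/285 ≈ 4013.1 → 4013
Density = N̂ / area = 4013 / 56 ≈ 71.66 → 71.7 per ha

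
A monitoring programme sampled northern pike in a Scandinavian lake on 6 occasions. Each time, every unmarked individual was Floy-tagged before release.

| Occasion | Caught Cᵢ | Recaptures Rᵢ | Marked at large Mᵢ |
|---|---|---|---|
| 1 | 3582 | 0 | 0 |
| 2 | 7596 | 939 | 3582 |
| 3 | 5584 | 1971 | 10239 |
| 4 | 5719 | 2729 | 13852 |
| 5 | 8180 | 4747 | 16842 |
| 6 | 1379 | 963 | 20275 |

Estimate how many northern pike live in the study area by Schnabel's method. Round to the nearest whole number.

Σ MᵢCᵢ = 0·3582 + 3582·7596 + 10239·5584 + 13852·5719 + 16842·8180 + 20275·1379 = 0 + 27208872 + 57174576 + 79219588 + 137767560 + 27959225 = 329329821
Σ Rᵢ = 0 + 939 + 1971 + 2729 + 4747 + 963 = 11349
N̂ = 329329821 / 11349 ≈ 29018.4 → 29018

N ≈ 29,018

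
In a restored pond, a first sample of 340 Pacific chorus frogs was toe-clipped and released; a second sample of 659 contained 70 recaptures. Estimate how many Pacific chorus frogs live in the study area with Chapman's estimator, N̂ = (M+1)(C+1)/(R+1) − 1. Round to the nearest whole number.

N̂ = (340+1)(659+1)/(70+1) − 1 = 341·660/71 − 1
= 225060/71 − 1 ≈ 3169.9 − 1 ≈ 3168.9 → 3169

N ≈ 3169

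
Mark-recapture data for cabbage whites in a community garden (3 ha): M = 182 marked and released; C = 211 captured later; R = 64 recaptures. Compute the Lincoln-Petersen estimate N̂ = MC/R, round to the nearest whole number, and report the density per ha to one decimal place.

N̂ = 182·211/64 = 38402/64 ≈ 600.0 → 600
Density = N̂ / area = 600 / 3 = 200.0 per ha

density ≈ 200.0 cabbage whites per ha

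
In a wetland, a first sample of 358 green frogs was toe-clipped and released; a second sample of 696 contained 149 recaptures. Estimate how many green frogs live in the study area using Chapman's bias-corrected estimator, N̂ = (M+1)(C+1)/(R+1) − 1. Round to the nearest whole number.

N ≈ 1667

N̂ = (358+1)(696+1)/(149+1) − 1 = 359·697/150 − 1
= 250223/150 − 1 ≈ 1668.2 − 1 ≈ 1667.2 → 1667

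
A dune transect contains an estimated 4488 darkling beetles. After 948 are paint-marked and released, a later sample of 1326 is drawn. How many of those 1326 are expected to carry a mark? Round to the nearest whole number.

Expected recaptures E[R] = M·C / N.
E[R] = 948 × 1326 / 4488 = 1257048 / 4488 ≈ 280.1 → 280

expected recaptures ≈ 280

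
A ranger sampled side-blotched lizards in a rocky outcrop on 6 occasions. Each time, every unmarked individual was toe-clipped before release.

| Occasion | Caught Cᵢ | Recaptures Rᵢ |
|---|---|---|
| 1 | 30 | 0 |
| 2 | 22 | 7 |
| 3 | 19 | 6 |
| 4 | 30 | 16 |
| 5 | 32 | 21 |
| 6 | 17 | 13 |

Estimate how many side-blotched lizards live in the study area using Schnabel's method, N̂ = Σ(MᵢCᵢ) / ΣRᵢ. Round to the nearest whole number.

Marked at large before each occasion: Mᵢ = Σⱼ<ᵢ (Cⱼ − Rⱼ) → M1=0, M2=30, M3=45, M4=58, M5=72, M6=83
Σ MᵢCᵢ = 0·30 + 30·22 + 45·19 + 58·30 + 72·32 + 83·17 = 0 + 660 + 855 + 1740 + 2304 + 1411 = 6970
Σ Rᵢ = 0 + 7 + 6 + 16 + 21 + 13 = 63
N̂ = 6970 / 63 ≈ 110.6 → 111

N ≈ 111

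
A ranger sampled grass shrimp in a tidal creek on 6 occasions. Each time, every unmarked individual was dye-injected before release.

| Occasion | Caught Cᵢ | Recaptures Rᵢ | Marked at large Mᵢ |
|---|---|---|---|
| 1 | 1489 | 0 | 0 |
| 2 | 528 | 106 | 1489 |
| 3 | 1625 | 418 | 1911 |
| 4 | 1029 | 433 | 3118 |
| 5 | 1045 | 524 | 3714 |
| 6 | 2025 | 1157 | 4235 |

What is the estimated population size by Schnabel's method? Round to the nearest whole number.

Σ MᵢCᵢ = 0·1489 + 1489·528 + 1911·1625 + 3118·1029 + 3714·1045 + 4235·2025 = 0 + 786192 + 3105375 + 3208422 + 3881130 + 8575875 = 19556994
Σ Rᵢ = 0 + 106 + 418 + 433 + 524 + 1157 = 2638
N̂ = 19556994 / 2638 ≈ 7413.6 → 7414

N ≈ 7414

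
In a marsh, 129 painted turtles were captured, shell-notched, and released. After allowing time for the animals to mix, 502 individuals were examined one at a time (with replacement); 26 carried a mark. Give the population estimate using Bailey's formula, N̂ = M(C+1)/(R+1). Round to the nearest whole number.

N ≈ 2403

N̂ = 129·(502+1)/(26+1) = 129·503/27 = 64887/27 ≈ 2403.2 → 2403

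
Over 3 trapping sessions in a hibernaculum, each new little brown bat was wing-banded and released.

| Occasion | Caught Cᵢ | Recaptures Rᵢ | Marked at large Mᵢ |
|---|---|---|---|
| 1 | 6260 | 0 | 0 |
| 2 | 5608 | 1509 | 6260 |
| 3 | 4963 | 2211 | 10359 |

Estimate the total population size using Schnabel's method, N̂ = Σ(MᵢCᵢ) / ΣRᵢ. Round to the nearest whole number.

Σ MᵢCᵢ = 0·6260 + 6260·5608 + 10359·4963 = 0 + 35106080 + 51411717 = 86517797
Σ Rᵢ = 0 + 1509 + 2211 = 3720
N̂ = 86517797 / 3720 ≈ 23257.47 → 23257

N ≈ 23,257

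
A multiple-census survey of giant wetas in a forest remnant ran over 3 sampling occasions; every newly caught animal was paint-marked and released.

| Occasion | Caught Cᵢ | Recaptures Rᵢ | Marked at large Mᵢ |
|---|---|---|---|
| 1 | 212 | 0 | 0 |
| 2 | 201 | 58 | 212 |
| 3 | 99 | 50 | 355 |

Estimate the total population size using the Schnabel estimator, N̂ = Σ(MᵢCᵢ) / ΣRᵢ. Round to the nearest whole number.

Σ MᵢCᵢ = 0·212 + 212·201 + 355·99 = 0 + 42612 + 35145 = 77757
Σ Rᵢ = 0 + 58 + 50 = 108
N̂ = 77757 / 108 ≈ 720.0 → 720

N ≈ 720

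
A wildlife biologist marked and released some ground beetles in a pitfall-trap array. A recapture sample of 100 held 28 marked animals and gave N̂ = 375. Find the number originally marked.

From N = M·C/R: M = N·R / C = 375·28 / 100 = 10500 / 100 = 105.

M = 105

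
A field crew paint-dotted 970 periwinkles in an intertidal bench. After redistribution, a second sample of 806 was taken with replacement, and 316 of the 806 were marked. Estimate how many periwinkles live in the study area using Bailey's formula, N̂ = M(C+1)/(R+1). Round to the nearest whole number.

N̂ = 970·(806+1)/(316+1) = 970·807/317 = 782790/317 ≈ 2469.4 → 2469

N ≈ 2469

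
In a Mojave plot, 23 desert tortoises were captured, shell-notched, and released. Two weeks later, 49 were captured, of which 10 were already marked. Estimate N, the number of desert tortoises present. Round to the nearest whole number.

The marked fraction in the recapture sample should equal the marked fraction in the population: 10/49 = 23/N.
N = (23 × 49) / 10 = 1127 / 10 ≈ 112.7 → 113

N ≈ 113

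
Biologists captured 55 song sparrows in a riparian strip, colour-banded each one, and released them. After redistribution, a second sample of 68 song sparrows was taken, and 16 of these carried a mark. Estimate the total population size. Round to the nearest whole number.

N ≈ 234

N = (55 × 68) / 16 = 3740 / 16 ≈ 233.8 → 234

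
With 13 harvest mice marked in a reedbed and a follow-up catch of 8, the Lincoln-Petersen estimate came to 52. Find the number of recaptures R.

R = 2

From N = M·C/R: R = M·C / N = 13·8 / 52 = 104 / 52 = 2.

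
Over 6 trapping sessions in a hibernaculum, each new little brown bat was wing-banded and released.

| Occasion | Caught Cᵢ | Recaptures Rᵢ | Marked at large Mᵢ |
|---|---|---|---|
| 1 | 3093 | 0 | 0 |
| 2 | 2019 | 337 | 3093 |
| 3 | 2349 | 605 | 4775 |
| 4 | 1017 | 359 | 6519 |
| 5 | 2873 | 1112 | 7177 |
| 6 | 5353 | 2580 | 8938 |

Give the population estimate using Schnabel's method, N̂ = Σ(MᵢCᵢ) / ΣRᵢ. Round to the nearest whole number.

N ≈ 18,537

Σ MᵢCᵢ = 0·3093 + 3093·2019 + 4775·2349 + 6519·1017 + 7177·2873 + 8938·5353 = 0 + 6244767 + 11216475 + 6629823 + 20619521 + 47845114 = 92555700
Σ Rᵢ = 0 + 337 + 605 + 359 + 1112 + 2580 = 4993
N̂ = 92555700 / 4993 ≈ 18537.1 → 18537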